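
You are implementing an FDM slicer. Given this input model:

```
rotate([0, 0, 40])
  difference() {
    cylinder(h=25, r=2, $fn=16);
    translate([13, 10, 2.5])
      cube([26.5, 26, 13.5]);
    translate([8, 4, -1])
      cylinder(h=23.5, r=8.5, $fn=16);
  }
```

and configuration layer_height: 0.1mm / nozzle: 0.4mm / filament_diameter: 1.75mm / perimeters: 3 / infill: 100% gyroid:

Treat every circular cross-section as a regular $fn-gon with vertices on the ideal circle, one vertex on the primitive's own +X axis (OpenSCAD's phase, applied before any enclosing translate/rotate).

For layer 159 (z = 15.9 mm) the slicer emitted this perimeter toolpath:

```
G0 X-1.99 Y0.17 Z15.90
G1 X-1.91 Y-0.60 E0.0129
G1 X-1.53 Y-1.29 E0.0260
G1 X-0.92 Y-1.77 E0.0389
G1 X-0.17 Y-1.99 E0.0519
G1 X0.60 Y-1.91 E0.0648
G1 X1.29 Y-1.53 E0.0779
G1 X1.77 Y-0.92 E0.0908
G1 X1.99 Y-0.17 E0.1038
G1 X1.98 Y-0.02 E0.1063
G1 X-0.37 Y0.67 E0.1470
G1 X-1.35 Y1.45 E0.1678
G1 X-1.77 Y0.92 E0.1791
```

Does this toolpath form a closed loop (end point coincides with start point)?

no

Start point (G0): (-1.99, 0.17). End point (last G1): the path does not return to the start — open.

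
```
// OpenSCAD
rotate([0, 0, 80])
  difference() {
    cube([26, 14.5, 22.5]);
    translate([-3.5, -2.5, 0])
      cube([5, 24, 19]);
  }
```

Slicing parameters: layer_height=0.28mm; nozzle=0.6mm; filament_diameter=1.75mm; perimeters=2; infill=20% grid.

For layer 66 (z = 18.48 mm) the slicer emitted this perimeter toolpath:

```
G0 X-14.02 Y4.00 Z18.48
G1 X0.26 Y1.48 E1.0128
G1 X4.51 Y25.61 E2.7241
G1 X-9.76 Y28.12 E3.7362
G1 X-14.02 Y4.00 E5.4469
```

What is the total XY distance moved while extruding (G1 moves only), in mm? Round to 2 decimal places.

Sum the Euclidean lengths of each G1 segment: total = 77.98 mm.

77.98 mm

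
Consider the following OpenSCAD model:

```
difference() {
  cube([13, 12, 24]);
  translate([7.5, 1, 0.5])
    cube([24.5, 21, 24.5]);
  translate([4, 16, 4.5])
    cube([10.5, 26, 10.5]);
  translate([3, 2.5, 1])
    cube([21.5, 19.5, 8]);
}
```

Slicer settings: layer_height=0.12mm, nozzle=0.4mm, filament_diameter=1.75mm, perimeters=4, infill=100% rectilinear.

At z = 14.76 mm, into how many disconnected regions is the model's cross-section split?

1

At z = 14.76 mm: the 13×12 cube contributes its full rectangle; the cube at (7.5, 1) (footprint 24.5×21) is included at this height; the cube at (4, 16) (footprint 10.5×26) is included at this height; the cube at (3, 2.5) is absent (z outside [1, 9]); After the difference (first − rest): starting from the 13×12 cube, the 24.5×21 cube at (7.5, 1) partially overlaps it — only the 60.50 mm² overlap (of its 514.50 mm²) is removed, clipping the outline; the 10.5×26 cube at (4, 16) misses the remaining region (no effect) — 1 connected region. The result has 1 disconnected region.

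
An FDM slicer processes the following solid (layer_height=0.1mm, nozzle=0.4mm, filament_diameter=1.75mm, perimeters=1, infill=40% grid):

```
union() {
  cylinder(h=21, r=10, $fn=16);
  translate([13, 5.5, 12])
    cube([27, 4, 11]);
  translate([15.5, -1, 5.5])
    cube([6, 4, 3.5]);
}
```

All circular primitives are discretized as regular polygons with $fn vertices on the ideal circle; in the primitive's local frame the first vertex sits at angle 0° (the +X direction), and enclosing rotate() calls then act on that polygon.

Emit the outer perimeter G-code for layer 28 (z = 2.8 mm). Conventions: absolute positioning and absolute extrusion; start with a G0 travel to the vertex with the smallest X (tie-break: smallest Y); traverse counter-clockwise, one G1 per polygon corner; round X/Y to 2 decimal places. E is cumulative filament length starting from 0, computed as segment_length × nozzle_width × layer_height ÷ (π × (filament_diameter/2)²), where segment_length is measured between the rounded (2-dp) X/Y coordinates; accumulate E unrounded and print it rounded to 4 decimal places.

At z = 2.8 mm: the cylinder: section is a regular 16-gon, circumradius r=10; the cube at (13, 5.5) is not intersected at this z (z outside [12, 23]); the cube at (15.5, -1) does not reach this height (z outside [5.5, 9]); Combining (union): only the r=10 cylinder is present, so the union is just that shape — 1 connected region. The outline is a single polygon with 16 vertices. Extrusion per mm of travel: 0.4 × 0.1 / (π × 0.875²) = 0.016630. Accumulating E over each segment gives final E = 1.0383.

G0 X-10.00 Y0.00 Z2.80
G1 X-9.24 Y-3.83 E0.0649
G1 X-7.07 Y-7.07 E0.1298
G1 X-3.83 Y-9.24 E0.1946
G1 X0.00 Y-10.00 E0.2596
G1 X3.83 Y-9.24 E0.3245
G1 X7.07 Y-7.07 E0.3894
G1 X9.24 Y-3.83 E0.4542
G1 X10.00 Y0.00 E0.5191
G1 X9.24 Y3.83 E0.5841
G1 X7.07 Y7.07 E0.6489
G1 X3.83 Y9.24 E0.7138
G1 X0.00 Y10.00 E0.7787
G1 X-3.83 Y9.24 E0.8436
G1 X-7.07 Y7.07 E0.9085
G1 X-9.24 Y3.83 E0.9733
G1 X-10.00 Y0.00 E1.0383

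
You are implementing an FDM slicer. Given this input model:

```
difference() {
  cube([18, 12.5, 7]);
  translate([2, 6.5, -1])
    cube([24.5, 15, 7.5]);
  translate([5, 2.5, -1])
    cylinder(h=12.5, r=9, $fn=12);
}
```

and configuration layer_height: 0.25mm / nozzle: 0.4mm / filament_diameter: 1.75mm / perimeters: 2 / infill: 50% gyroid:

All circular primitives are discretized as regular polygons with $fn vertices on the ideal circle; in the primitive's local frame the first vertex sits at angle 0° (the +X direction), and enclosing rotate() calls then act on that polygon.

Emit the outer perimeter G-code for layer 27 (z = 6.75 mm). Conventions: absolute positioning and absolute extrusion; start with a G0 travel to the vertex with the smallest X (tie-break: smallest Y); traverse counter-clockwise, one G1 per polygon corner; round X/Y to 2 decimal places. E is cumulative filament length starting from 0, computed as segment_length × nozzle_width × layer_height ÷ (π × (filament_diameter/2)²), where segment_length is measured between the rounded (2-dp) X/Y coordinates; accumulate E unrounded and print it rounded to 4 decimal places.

At z = 6.75 mm: the cube is present — its section is the full 18×12.5 rectangle; the cube at (2, 6.5) does not reach this height (z outside [-1, 6.5]); the cylinder at (5, 2.5): section is a regular 12-gon, circumradius r=9; Taking the first minus the rest: starting from the 18×12.5 cube, the r=9 cylinder at (5, 2.5) partially overlaps it — only the 136.47 mm² overlap (of its 243.00 mm²) is removed, clipping the outline — 1 connected region. The outline is a single polygon with 10 vertices. Extrusion per mm of travel: 0.4 × 0.25 / (π × 0.875²) = 0.041575. Accumulating E over each segment gives final E = 2.4865.

G0 X0.00 Y9.79 Z6.75
G1 X0.50 Y10.29 E0.0294
G1 X5.00 Y11.50 E0.2231
G1 X9.50 Y10.29 E0.4169
G1 X12.79 Y7.00 E0.6103
G1 X14.00 Y2.50 E0.8040
G1 X13.33 Y0.00 E0.9116
G1 X18.00 Y0.00 E1.1058
G1 X18.00 Y12.50 E1.6255
G1 X0.00 Y12.50 E2.3738
G1 X0.00 Y9.79 E2.4865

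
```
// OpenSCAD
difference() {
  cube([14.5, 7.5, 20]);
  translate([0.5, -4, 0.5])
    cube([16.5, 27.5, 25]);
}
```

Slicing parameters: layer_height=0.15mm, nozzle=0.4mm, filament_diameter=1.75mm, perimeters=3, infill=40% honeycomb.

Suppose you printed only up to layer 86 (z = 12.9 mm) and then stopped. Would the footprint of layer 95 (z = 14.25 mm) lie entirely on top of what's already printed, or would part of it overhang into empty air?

Compare the two slices. At z = 12.9: the cube (footprint 14.5×7.5) is included at this height (area 108.75 mm²); the cube at (0.5, -4) is present — its section is the full 16.5×27.5 rectangle (area 453.75 mm²); Subtracting the remaining from the first: starting from the 14.5×7.5 cube (108.75 mm²), the 16.5×27.5 cube at (0.5, -4) partially overlaps it — only the 105.00 mm² overlap (of its 453.75 mm²) is removed, clipping the outline — area = 3.75 mm². At z = 14.25: the cube is present — its section is the full 14.5×7.5 rectangle (area 108.75 mm²); the 16.5×27.5 cube at (0.5, -4) contributes its full rectangle (area 453.75 mm²); After the difference (first − rest): starting from the 14.5×7.5 cube (108.75 mm²), the 16.5×27.5 cube at (0.5, -4) partially overlaps it — only the 105.00 mm² overlap (of its 453.75 mm²) is removed, clipping the outline — area = 3.75 mm². Checking containment: the cross-section at z = 14.25 is a subset of the cross-section at z = 12.9.

entirely on top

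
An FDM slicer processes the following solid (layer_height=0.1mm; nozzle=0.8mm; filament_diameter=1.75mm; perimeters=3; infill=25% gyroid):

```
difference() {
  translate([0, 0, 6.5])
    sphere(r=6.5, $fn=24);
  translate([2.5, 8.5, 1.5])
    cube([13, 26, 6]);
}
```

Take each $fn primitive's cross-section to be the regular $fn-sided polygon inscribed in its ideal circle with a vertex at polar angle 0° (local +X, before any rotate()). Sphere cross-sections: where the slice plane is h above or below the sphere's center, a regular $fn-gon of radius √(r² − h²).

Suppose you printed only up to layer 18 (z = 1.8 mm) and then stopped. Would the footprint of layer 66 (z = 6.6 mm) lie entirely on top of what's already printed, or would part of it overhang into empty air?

Compare the two slices. At z = 1.8: the sphere: section is a regular 24-gon, circumradius = √(r²−h²) = √(6.5²−4.7²) = 4.490 (area = (24/2)·4.490²·sin(360°/24) = 62.61 mm²); the 13×26 cube at (2.5, 8.5) contributes its full rectangle (area 338.00 mm²); Taking the first minus the rest: starting from the r=6.5 sphere (62.61 mm²), the 13×26 cube at (2.5, 8.5) misses the remaining region (no effect) — area = 62.61 mm². At z = 6.6: the r=6.5 sphere contributes a regular 24-gon of circumradius √(6.5²−0.1²) = 6.499 (area = (24/2)·6.499²·sin(360°/24) = 131.19 mm²); the cube at (2.5, 8.5) is present — its section is the full 13×26 rectangle (area 338.00 mm²); Subtracting the remaining from the first: starting from the r=6.5 sphere (131.19 mm²), the 13×26 cube at (2.5, 8.5) misses the remaining region (no effect) — area = 131.19 mm². Checking containment: at z = 6.6 the cross-section extends beyond the z = 1.8 cross-section by about 68.58 mm².

part overhangs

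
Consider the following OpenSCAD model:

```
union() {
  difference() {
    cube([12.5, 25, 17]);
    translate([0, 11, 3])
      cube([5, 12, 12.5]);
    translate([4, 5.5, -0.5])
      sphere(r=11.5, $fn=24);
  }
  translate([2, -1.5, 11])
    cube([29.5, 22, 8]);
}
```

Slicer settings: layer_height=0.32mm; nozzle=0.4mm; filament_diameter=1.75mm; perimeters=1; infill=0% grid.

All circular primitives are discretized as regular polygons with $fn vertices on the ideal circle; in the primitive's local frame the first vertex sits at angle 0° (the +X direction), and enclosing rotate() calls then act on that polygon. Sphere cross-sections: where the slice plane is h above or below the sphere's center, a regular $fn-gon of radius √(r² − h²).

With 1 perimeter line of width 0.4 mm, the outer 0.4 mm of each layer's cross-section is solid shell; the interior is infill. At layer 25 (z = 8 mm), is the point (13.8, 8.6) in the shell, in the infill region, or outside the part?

outside

At z = 8 mm: the cube (footprint 12.5×25) is included at this height; the cube at (0, 11) is present — its section is the full 5×12 rectangle; the r=11.5 sphere at (4, 5.5) slices to a regular 24-gon of circumradius 7.746 (√(r²−h²) with h=8.5 from center); Taking the first minus the rest: starting from the 12.5×25 cube, the 5×12 cube at (0, 11) lies inside it touching the edge (removes its full 60.00 mm²); the r=11.5 sphere at (4, 5.5) partially overlaps it — only the 126.83 mm² overlap (of its 186.35 mm²) is removed, clipping the outline — 1 connected region; the cube at (2, -1.5) does not reach this height (z outside [11, 19]); Combining (union): only the result so far is present, so the union is just that shape — 1 connected region. Overall, the cross-section is a single solid region. The nearest boundary edge runs (12.50, 25.00)→(12.50, 0.00); distance from the point to it = 1.30 mm. The point is not inside any of the regions above, so it lies outside the cross-section (1.30 mm from the nearest boundary).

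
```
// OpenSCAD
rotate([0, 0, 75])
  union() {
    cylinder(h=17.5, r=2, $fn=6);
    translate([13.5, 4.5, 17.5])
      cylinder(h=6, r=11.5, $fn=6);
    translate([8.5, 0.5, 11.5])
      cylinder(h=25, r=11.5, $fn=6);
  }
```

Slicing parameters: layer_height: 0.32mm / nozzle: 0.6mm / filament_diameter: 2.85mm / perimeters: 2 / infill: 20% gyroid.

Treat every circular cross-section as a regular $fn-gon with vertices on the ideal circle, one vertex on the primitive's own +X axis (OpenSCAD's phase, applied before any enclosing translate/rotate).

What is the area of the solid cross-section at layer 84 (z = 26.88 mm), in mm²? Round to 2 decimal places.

At z = 26.88 mm: the cylinder is not intersected at this z (z outside [0, 17.5]); the cylinder at (13.5, 4.5) is absent (z outside [17.5, 23.5]); the r=11.5 cylinder at (8.5, 0.5) contributes a regular 6-gon of circumradius 11.5 (area = (6/2)·11.500²·sin(360°/6) = 343.60 mm²); Merging all regions: only the r=11.5 cylinder at (8.5, 0.5) is present, so the union is just that shape — area = 343.60 mm²; (whole slice rotated 75° about Z — lengths, areas and connectivity unchanged). Overall, the cross-section is a single solid region. Net area = 343.60 mm².

343.60 mm²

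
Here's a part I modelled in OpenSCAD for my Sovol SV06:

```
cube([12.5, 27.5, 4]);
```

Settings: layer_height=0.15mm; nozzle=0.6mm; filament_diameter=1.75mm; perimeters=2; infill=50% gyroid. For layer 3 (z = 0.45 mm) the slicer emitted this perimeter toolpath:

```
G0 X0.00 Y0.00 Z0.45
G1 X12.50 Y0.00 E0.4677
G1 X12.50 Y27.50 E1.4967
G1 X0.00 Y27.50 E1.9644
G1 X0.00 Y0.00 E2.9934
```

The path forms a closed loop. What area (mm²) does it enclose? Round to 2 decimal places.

Apply the shoelace formula to the sequence of (X, Y) vertices; enclosed area = 343.75 mm².

343.75 mm²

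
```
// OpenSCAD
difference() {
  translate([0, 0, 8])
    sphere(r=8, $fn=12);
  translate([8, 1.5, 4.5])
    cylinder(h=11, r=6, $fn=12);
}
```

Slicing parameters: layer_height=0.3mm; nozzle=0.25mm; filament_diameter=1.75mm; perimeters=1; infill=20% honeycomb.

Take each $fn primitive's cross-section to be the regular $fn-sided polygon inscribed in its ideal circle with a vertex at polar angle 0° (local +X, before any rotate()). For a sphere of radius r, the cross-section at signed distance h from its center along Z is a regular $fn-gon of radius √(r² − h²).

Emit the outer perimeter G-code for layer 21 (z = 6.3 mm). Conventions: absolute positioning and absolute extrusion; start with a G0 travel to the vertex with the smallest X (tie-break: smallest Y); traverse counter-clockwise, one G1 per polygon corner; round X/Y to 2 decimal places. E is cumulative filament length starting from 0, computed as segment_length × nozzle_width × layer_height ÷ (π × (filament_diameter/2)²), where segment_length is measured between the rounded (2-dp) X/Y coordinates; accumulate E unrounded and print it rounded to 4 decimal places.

At z = 6.3 mm: the r=8 sphere slices to a regular 12-gon of circumradius 7.817 (√(r²−h²) with h=1.7 from center); the r=6 cylinder at (8, 1.5) gives a regular 12-gon of circumradius 6 (constant along its height); Subtracting the remaining from the first: starting from the r=8 sphere, the r=6 cylinder at (8, 1.5) partially overlaps it — only the 39.67 mm² overlap (of its 108.00 mm²) is removed, clipping the outline — 1 connected region. The outline is a single polygon with 15 vertices. Extrusion per mm of travel: 0.25 × 0.3 / (π × 0.875²) = 0.031181. Accumulating E over each segment gives final E = 1.5676.

G0 X-7.82 Y0.00 Z6.30
G1 X-6.77 Y-3.91 E0.1262
G1 X-3.91 Y-6.77 E0.2524
G1 X0.00 Y-7.82 E0.3786
G1 X3.91 Y-6.77 E0.5048
G1 X6.56 Y-4.12 E0.6217
G1 X5.00 Y-3.70 E0.6721
G1 X2.80 Y-1.50 E0.7691
G1 X2.00 Y1.50 E0.8659
G1 X2.80 Y4.50 E0.9627
G1 X4.49 Y6.19 E1.0372
G1 X3.91 Y6.77 E1.0628
G1 X0.00 Y7.82 E1.1890
G1 X-3.91 Y6.77 E1.3153
G1 X-6.77 Y3.91 E1.4414
G1 X-7.82 Y0.00 E1.5676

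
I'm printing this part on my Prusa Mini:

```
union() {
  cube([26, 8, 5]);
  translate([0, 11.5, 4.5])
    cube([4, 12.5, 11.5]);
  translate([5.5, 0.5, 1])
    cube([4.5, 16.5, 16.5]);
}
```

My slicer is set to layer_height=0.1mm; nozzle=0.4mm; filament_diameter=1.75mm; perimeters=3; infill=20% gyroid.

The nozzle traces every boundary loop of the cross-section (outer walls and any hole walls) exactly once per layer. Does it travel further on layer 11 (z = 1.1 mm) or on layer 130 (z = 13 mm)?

layer 11 (z = 1.1 mm)

Layer 11 (z = 1.1): the 26×8 cube contributes its full rectangle (perimeter 68.00 mm); the cube at (0, 11.5) is absent (z outside [4.5, 16]); the cube at (5.5, 0.5) (footprint 4.5×16.5) is included at this height (perimeter 42.00 mm); Taking the union: the regions partially overlap (shared area 33.75 mm²), so the edge portions inside another operand are dropped and the merged outline is re-measured after clipping — boundary = 86.00 mm. So its perimeter = 86.00 mm. Layer 130 (z = 13): the cube is not intersected at this z (z outside [0, 5]); the cube at (0, 11.5) is present — its section is the full 4×12.5 rectangle (perimeter 33.00 mm); the cube at (5.5, 0.5) is present — its section is the full 4.5×16.5 rectangle (perimeter 42.00 mm); Merging all regions: the 2 present regions are separate (no shared area or edge), so areas and boundary lengths simply add and each stays a separate island — boundary = 75.00 mm. So its perimeter = 75.00 mm. Layer 11 is larger (86.00 vs 75.00 mm).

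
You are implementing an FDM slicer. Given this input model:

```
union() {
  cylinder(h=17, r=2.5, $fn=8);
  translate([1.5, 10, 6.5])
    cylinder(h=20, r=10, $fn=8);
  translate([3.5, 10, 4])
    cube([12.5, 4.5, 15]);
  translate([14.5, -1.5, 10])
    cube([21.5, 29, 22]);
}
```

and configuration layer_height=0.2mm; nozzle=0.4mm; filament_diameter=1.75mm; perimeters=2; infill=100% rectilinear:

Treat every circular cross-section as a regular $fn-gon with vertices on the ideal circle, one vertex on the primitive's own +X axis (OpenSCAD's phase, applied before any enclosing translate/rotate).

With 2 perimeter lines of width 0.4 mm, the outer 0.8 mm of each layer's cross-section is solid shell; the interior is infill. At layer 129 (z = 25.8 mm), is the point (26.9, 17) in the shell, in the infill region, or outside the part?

infill

At z = 25.8 mm: the cylinder is absent (z outside [0, 17]); the r=10 cylinder at (1.5, 10) gives a regular 8-gon of circumradius 10 (constant along its height); the cube at (3.5, 10) is absent (z outside [4, 19]); the cube at (14.5, -1.5) (footprint 21.5×29) is included at this height; Merging all regions: the 2 present regions are separate (no shared area or edge), so areas and boundary lengths simply add and each stays a separate island — 2 connected regions. Overall, the cross-section has 2 separate islands. The nearest boundary edge runs (36.00, 27.50)→(36.00, -1.50); distance from the point to it = 9.10 mm. (Shell/infill is judged within the island containing the point — the largest one.) The point is inside the cross-section and 9.10 mm from the nearest boundary — more than the 0.8 mm shell width (2 × 0.4), so it's in the infill interior.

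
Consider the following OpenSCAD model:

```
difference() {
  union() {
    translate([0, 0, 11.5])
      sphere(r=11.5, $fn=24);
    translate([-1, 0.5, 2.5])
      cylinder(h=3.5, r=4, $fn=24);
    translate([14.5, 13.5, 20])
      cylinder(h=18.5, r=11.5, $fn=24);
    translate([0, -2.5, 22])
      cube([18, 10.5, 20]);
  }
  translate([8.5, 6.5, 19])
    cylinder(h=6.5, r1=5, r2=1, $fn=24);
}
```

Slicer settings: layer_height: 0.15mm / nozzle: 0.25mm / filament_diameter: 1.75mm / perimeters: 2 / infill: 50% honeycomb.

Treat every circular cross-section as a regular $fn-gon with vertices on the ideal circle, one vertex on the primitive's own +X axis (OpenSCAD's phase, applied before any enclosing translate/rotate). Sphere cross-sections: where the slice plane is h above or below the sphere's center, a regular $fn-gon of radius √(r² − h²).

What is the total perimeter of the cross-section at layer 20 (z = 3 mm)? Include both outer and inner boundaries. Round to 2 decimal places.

At z = 3 mm: the sphere: section is a regular 24-gon, circumradius = √(r²−h²) = √(11.5²−8.5²) = 7.746 (perimeter = 2·24·7.746·sin(180°/24) = 48.53 mm); the cylinder at (-1, 0.5): section is a regular 24-gon, circumradius r=4 (perimeter = 2·24·4.000·sin(180°/24) = 25.06 mm); the cylinder at (14.5, 13.5) is absent (z outside [20, 38.5]); the cube at (0, -2.5) is not intersected at this z (z outside [22, 42]); Merging all regions: the r=4 cylinder at (-1, 0.5) lies entirely inside the r=11.5 sphere, so the union is just the r=11.5 sphere — boundary = 48.53 mm; the cone at (8.5, 6.5) is not intersected at this z (z outside [19, 25.5]); Subtracting the remaining from the first: none of the subtracted shapes is present at this height, so that combined region is unchanged — boundary = 48.53 mm. Overall, the cross-section is a single solid region. Total boundary length (outer) = 48.53 mm.

48.53 mm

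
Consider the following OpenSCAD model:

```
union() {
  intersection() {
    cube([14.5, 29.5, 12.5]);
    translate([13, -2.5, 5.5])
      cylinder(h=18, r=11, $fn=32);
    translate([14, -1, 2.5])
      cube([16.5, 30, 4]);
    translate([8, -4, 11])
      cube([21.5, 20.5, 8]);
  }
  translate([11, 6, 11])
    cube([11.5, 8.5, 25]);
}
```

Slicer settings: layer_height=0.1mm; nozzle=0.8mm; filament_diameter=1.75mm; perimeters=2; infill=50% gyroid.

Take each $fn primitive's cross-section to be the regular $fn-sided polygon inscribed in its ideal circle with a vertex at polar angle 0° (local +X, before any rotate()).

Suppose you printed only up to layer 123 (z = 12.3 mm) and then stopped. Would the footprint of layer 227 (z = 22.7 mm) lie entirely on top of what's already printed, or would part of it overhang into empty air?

Compare the two slices. At z = 12.3: the 14.5×29.5 cube contributes its full rectangle (area 427.75 mm²); the r=11 cylinder at (13, -2.5) contributes a regular 32-gon of circumradius 11 (area = (32/2)·11.000²·sin(360°/32) = 377.69 mm²); the cube at (14, -1) does not reach this height (z outside [2.5, 6.5]); the cube at (8, -4) is present — its section is the full 21.5×20.5 rectangle (area 440.75 mm²); Taking the intersection: at least one operand is absent at this height, so nothing remains; the cube at (11, 6) is present — its section is the full 11.5×8.5 rectangle (area 97.75 mm²); Merging all regions: only the 11.5×8.5 cube at (11, 6) is present, so the union is just that shape — area = 97.75 mm². At z = 22.7: the cube does not reach this height (z outside [0, 12.5]); the cylinder at (13, -2.5): section is a regular 32-gon, circumradius r=11 (area = (32/2)·11.000²·sin(360°/32) = 377.69 mm²); the cube at (14, -1) is absent (z outside [2.5, 6.5]); the cube at (8, -4) does not reach this height (z outside [11, 19]); Taking the intersection: at least one operand is absent at this height, so nothing remains; the 11.5×8.5 cube at (11, 6) contributes its full rectangle (area 97.75 mm²); Combining (union): only the 11.5×8.5 cube at (11, 6) is present, so the union is just that shape — area = 97.75 mm². Checking containment: the cross-section at z = 22.7 is a subset of the cross-section at z = 12.3.

entirely on top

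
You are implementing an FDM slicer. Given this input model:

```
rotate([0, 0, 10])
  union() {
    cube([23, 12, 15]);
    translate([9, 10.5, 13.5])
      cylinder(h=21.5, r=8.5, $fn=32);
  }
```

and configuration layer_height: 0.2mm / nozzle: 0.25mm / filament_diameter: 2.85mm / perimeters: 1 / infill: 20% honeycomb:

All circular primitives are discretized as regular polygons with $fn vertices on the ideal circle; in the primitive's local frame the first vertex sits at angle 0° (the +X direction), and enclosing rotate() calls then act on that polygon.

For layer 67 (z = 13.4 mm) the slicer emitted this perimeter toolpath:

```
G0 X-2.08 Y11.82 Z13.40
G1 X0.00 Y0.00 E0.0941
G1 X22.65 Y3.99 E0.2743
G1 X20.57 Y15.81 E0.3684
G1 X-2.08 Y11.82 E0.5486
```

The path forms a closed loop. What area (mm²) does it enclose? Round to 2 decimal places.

Apply the shoelace formula to the sequence of (X, Y) vertices; enclosed area = 276.02 mm².

276.02 mm²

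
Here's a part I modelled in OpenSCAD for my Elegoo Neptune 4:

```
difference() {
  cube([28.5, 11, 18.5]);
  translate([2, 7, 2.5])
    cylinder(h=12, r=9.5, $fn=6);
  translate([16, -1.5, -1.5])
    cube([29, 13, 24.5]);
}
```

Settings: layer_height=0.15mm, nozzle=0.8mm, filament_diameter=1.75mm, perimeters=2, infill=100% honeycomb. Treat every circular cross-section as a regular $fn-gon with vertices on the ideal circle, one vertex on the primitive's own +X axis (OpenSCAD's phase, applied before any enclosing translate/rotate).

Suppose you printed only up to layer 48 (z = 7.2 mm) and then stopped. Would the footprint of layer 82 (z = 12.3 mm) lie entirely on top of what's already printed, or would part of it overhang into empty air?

Compare the two slices. At z = 7.2: the cube is present — its section is the full 28.5×11 rectangle (area 313.50 mm²); the r=9.5 cylinder at (2, 7) contributes a regular 6-gon of circumradius 9.5 (area = (6/2)·9.500²·sin(360°/6) = 234.48 mm²); the cube at (16, -1.5) (footprint 29×13) is included at this height (area 377.00 mm²); After the difference (first − rest): starting from the 28.5×11 cube (313.50 mm²), the r=9.5 cylinder at (2, 7) partially overlaps it — only the 107.74 mm² overlap (of its 234.48 mm²) is removed, clipping the outline; the 29×13 cube at (16, -1.5) partially overlaps it — only the 137.50 mm² overlap (of its 377.00 mm²) is removed, clipping the outline — area = 68.26 mm². At z = 12.3: the cube (footprint 28.5×11) is included at this height (area 313.50 mm²); the r=9.5 cylinder at (2, 7) contributes a regular 6-gon of circumradius 9.5 (area = (6/2)·9.500²·sin(360°/6) = 234.48 mm²); the 29×13 cube at (16, -1.5) contributes its full rectangle (area 377.00 mm²); Subtracting the remaining from the first: starting from the 28.5×11 cube (313.50 mm²), the r=9.5 cylinder at (2, 7) partially overlaps it — only the 107.74 mm² overlap (of its 234.48 mm²) is removed, clipping the outline; the 29×13 cube at (16, -1.5) partially overlaps it — only the 137.50 mm² overlap (of its 377.00 mm²) is removed, clipping the outline — area = 68.26 mm². Checking containment: the cross-section at z = 12.3 is a subset of the cross-section at z = 7.2.

entirely on top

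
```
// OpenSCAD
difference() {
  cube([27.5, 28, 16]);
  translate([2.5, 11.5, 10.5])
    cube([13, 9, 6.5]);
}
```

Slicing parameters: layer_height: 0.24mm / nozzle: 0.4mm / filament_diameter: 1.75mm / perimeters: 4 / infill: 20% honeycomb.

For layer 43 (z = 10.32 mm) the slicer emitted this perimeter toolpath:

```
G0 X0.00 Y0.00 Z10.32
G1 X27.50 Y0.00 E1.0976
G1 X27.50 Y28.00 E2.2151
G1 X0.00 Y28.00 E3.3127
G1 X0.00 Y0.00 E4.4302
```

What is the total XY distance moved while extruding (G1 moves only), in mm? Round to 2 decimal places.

Sum the Euclidean lengths of each G1 segment: total = 111.00 mm.

111.00 mm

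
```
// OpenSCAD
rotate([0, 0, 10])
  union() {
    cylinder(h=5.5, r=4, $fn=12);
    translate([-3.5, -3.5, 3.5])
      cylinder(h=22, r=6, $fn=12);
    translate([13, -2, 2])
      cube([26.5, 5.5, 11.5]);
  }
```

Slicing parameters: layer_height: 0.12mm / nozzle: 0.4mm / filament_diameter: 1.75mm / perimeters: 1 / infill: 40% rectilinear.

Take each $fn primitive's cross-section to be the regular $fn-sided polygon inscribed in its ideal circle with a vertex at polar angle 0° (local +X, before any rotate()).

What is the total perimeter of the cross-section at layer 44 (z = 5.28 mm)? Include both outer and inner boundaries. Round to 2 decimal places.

106.23 mm

At z = 5.28 mm: the cylinder: section is a regular 12-gon, circumradius r=4 (perimeter = 2·12·4.000·sin(180°/12) = 24.85 mm); the r=6 cylinder at (-3.5, -3.5) gives a regular 12-gon of circumradius 6 (constant along its height) (perimeter = 2·12·6.000·sin(180°/12) = 37.27 mm); the cube at (13, -2) is present — its section is the full 26.5×5.5 rectangle (perimeter 64.00 mm); Merging all regions: the regions partially overlap (shared area 27.45 mm²), so the edge portions inside another operand are dropped and the merged outline is re-measured after clipping — boundary = 106.23 mm; (whole slice rotated 10° about Z — lengths, areas and connectivity unchanged). Overall, the cross-section has 2 separate islands. Total boundary length (outer) = 106.23 mm.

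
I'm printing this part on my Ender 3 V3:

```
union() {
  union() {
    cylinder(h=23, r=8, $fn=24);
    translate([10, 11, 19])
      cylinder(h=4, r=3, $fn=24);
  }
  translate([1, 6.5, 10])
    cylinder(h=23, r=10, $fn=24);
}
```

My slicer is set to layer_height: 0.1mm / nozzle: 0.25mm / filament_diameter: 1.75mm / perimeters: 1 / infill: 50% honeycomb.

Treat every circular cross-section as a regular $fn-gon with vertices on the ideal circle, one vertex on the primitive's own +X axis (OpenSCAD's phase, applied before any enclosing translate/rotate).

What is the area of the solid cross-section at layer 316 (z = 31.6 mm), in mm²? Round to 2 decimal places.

310.58 mm²

At z = 31.6 mm: the cylinder is not intersected at this z (z outside [0, 23]); the cylinder at (10, 11) is absent (z outside [19, 23]); Taking the union: nothing is present at this height; the r=10 cylinder at (1, 6.5) contributes a regular 24-gon of circumradius 10 (area = (24/2)·10.000²·sin(360°/24) = 310.58 mm²); Taking the union: only the r=10 cylinder at (1, 6.5) is present, so the union is just that shape — area = 310.58 mm². Overall, the cross-section is a single solid region. Net area = 310.58 mm².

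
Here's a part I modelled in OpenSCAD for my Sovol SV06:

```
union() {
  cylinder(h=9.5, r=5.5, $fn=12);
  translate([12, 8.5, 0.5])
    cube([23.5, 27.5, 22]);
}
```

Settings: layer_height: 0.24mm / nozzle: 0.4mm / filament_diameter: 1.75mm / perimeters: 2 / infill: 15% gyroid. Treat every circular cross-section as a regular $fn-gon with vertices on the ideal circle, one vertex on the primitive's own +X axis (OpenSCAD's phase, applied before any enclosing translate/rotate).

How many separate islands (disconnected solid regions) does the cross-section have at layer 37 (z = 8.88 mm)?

At z = 8.88 mm: the cylinder: section is a regular 12-gon, circumradius r=5.5; the 23.5×27.5 cube at (12, 8.5) contributes its full rectangle; Merging all regions: the 2 present regions are separate (no shared area or edge), so areas and boundary lengths simply add and each stays a separate island — 2 connected regions. Overall, the cross-section has 2 separate islands. Island count = 2.

2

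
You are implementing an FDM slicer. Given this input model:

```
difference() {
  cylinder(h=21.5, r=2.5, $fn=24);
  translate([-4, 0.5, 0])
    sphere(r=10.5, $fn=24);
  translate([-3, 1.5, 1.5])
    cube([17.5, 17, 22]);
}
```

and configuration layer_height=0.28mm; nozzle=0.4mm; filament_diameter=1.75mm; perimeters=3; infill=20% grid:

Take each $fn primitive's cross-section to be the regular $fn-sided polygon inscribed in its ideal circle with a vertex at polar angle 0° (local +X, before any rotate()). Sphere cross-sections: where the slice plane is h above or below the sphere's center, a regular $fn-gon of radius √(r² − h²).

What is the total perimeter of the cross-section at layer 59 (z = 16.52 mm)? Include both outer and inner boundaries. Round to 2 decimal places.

15.02 mm

At z = 16.52 mm: the r=2.5 cylinder contributes a regular 24-gon of circumradius 2.5 (perimeter = 2·24·2.500·sin(180°/24) = 15.66 mm); the sphere at (-4, 0.5) is not intersected at this z (|z−center|=16.520 > r=10.5); the cube at (-3, 1.5) is present — its section is the full 17.5×17 rectangle (perimeter 69.00 mm); After the difference (first − rest): starting from the r=2.5 cylinder, the 17.5×17 cube at (-3, 1.5) partially overlaps it — only the 2.73 mm² overlap (of its 297.50 mm²) is removed, clipping the outline — boundary = 15.02 mm. Overall, the cross-section is a single solid region. Total boundary length (outer) = 15.02 mm.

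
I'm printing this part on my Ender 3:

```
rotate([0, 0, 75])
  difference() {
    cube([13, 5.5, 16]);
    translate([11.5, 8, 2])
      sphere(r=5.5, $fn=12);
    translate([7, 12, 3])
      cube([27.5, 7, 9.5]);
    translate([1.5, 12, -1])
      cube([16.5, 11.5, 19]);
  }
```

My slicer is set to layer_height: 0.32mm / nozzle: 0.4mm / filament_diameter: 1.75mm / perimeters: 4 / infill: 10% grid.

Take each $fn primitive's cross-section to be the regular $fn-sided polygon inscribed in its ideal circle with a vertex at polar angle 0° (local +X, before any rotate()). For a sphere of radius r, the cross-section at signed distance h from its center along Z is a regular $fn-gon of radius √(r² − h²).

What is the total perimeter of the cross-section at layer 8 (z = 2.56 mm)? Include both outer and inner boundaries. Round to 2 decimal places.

35.59 mm

At z = 2.56 mm: the cube (footprint 13×5.5) is included at this height (perimeter 37.00 mm); the r=5.5 sphere at (11.5, 8) slices to a regular 12-gon of circumradius 5.471 (√(r²−h²) with h=0.56 from center) (perimeter = 2·12·5.471·sin(180°/12) = 33.99 mm); the cube at (7, 12) is absent (z outside [3, 12.5]); the cube at (1.5, 12) is present — its section is the full 16.5×11.5 rectangle (perimeter 56.00 mm); Subtracting the remaining from the first: starting from the 13×5.5 cube, the r=5.5 sphere at (11.5, 8) partially overlaps it — only the 13.77 mm² overlap (of its 89.81 mm²) is removed, clipping the outline; the 16.5×11.5 cube at (1.5, 12) misses the remaining region (no effect) — boundary = 35.59 mm; (rotated 75° about Z; rotation is an isometry so areas/perimeters/island counts are preserved). Overall, the cross-section is a single solid region. Total boundary length (outer) = 35.59 mm.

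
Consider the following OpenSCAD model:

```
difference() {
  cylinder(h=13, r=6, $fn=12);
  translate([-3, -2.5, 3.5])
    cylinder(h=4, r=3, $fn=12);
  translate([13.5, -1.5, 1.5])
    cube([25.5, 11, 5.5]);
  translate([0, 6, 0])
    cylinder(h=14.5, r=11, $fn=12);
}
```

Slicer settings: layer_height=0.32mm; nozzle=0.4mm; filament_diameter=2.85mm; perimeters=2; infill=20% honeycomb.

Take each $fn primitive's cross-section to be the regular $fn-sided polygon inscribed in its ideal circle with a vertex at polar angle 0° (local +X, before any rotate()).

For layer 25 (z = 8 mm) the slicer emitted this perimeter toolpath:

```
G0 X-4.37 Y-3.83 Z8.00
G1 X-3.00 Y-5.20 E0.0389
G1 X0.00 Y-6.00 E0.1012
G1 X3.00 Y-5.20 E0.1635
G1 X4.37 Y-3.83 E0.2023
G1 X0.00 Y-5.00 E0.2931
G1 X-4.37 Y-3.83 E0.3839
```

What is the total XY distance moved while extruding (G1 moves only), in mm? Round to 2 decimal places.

Sum the Euclidean lengths of each G1 segment: total = 19.13 mm.

19.13 mm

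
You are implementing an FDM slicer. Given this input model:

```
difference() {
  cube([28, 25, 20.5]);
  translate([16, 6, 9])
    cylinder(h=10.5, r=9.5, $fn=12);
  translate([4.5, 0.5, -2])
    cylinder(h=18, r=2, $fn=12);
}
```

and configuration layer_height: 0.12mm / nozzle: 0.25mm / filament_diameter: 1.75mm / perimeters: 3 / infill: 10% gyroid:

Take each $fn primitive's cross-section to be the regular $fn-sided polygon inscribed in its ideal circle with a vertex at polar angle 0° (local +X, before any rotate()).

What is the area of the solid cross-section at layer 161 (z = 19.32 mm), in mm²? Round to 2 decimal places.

At z = 19.32 mm: the cube (footprint 28×25) is included at this height (area 700.00 mm²); the cylinder at (16, 6): section is a regular 12-gon, circumradius r=9.5 (area = (12/2)·9.500²·sin(360°/12) = 270.75 mm²); the cylinder at (4.5, 0.5) is not intersected at this z (z outside [-2, 16]); Taking the first minus the rest: starting from the 28×25 cube (700.00 mm²), the r=9.5 cylinder at (16, 6) partially overlaps it — only the 238.58 mm² overlap (of its 270.75 mm²) is removed, clipping the outline — area = 461.42 mm². Overall, the cross-section is a single solid region. Net area = 461.42 mm².

461.42 mm²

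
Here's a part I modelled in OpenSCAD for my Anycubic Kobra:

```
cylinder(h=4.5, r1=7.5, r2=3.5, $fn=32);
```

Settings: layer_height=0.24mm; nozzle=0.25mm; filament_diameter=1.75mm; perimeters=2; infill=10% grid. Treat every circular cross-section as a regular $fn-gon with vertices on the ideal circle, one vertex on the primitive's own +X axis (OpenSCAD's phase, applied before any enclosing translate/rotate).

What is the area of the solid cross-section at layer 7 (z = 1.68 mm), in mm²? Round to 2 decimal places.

At z = 1.68 mm: the cone: at t=0.373 of its height the radius interpolates to r₁+(r₂−r₁)t = 6.007, giving a regular 32-gon of that circumradius (area = (32/2)·6.007²·sin(360°/32) = 112.62 mm²). Overall, the cross-section is a single solid region. Net area = 112.62 mm².

112.62 mm²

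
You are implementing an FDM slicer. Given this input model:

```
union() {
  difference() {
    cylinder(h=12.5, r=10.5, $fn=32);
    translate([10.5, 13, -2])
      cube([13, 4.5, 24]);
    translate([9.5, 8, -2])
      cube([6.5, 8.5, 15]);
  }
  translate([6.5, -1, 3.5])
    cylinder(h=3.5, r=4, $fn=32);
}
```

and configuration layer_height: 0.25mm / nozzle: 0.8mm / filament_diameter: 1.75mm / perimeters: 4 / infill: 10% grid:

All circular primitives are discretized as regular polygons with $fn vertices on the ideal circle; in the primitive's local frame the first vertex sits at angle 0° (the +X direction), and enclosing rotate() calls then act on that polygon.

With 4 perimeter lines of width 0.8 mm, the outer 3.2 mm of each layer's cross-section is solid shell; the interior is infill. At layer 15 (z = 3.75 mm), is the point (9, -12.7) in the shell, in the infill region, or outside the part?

outside

At z = 3.75 mm: the r=10.5 cylinder gives a regular 32-gon of circumradius 10.5 (constant along its height); the cube at (10.5, 13) (footprint 13×4.5) is included at this height; the cube at (9.5, 8) is present — its section is the full 6.5×8.5 rectangle; After the difference (first − rest): starting from the r=10.5 cylinder, the 13×4.5 cube at (10.5, 13) misses the remaining region (no effect); the 6.5×8.5 cube at (9.5, 8) misses the remaining region (no effect) — 1 connected region; the r=4 cylinder at (6.5, -1) contributes a regular 32-gon of circumradius 4; Combining (union): the regions partially overlap (shared area 49.80 mm²), so overlapping operands fuse into one piece — 1 connected region. Overall, the cross-section is a single solid region. The nearest boundary edge runs (7.42, -7.42)→(5.83, -8.73); distance from the point to it = 5.08 mm. The point is not inside any of the regions above, so it lies outside the cross-section (5.08 mm from the nearest boundary).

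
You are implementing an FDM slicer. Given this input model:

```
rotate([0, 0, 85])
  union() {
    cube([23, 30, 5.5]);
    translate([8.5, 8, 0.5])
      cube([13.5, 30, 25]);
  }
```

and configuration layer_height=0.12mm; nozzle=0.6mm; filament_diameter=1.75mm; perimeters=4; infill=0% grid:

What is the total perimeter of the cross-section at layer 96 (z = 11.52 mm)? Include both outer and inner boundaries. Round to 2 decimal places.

At z = 11.52 mm: the cube does not reach this height (z outside [0, 5.5]); the 13.5×30 cube at (8.5, 8) contributes its full rectangle (perimeter 87.00 mm); Merging all regions: only the 13.5×30 cube at (8.5, 8) is present, so the union is just that shape — boundary = 87.00 mm; (whole slice rotated 85° about Z — lengths, areas and connectivity unchanged). Overall, the cross-section is a single solid region. Total boundary length (outer) = 87.00 mm.

87.00 mm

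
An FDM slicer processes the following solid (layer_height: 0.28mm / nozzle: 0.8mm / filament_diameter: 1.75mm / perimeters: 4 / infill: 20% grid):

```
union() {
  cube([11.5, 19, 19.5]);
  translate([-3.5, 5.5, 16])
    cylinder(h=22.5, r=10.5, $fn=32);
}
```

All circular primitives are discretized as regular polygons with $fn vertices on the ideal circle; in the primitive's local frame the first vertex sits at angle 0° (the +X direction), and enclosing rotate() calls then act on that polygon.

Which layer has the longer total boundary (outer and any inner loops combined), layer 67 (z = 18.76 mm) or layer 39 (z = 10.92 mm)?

Layer 67 (z = 18.76): the 11.5×19 cube contributes its full rectangle (perimeter 61.00 mm); the cylinder at (-3.5, 5.5): section is a regular 32-gon, circumradius r=10.5 (perimeter = 2·32·10.500·sin(180°/32) = 65.87 mm); Taking the union: the regions partially overlap (shared area 85.64 mm²), so the edge portions inside another operand are dropped and the merged outline is re-measured after clipping — boundary = 87.41 mm. So its perimeter = 87.41 mm. Layer 39 (z = 10.92): the cube (footprint 11.5×19) is included at this height (perimeter 61.00 mm); the cylinder at (-3.5, 5.5) does not reach this height (z outside [16, 38.5]); Taking the union: only the 11.5×19 cube is present, so the union is just that shape — boundary = 61.00 mm. So its perimeter = 61.00 mm. Layer 67 is larger (87.41 vs 61.00 mm).

layer 67 (z = 18.76 mm)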